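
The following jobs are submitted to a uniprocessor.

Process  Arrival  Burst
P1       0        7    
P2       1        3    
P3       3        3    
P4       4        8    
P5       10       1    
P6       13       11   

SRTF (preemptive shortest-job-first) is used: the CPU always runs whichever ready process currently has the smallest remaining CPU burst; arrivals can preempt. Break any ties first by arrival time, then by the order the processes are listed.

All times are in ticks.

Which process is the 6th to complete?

P6

Gantt: | P1 0-1 | P2 1-4 | P3 4-7 | P1 7-10 | P5 10-11 | P1 11-14 | P4 14-22 | P6 22-33 |
Completion: P1=14  P2=4  P3=7  P4=22  P5=11  P6=33
Turnaround (C−A): P1=14  P2=3  P3=4  P4=18  P5=1  P6=20
Finish order: P2 → P3 → P5 → P1 → P4 → P6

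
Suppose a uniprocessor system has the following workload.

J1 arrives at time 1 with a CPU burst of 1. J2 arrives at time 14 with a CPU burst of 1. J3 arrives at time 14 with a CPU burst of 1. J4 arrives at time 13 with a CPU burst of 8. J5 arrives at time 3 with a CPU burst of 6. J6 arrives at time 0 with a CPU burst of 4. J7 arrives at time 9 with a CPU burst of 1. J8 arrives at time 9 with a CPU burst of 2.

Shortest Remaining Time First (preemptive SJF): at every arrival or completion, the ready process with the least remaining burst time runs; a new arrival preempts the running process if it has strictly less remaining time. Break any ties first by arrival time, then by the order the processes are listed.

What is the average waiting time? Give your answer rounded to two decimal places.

Schedule: | J6 0-1 | J1 1-2 | J6 2-5 | J5 5-9 | J7 9-10 | J5 10-12 | J8 12-14 | J2 14-15 | J3 15-16 | J4 16-24 |
Completion: J1=2  J2=15  J3=16  J4=24  J5=12  J6=5  J7=10  J8=14
Turnaround (C−A): J1=1  J2=1  J3=2  J4=11  J5=9  J6=5  J7=1  J8=5
Waiting times: J1=0, J2=0, J3=1, J4=3, J5=3, J6=1, J7=0, J8=3
Average waiting = (0+0+1+3+3+1+0+3) / 8 = 11/8 = 1.38

1.38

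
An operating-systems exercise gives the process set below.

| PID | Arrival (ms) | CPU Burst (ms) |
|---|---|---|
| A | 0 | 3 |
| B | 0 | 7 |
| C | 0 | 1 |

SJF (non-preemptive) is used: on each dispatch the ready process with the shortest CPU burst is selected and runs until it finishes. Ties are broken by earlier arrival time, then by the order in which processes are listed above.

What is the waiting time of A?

Gantt: | C 0-1 | A 1-4 | B 4-11 |
Completion: A=4  B=11  C=1
Waiting(A) = turnaround − burst = 4 − 3 = 1

1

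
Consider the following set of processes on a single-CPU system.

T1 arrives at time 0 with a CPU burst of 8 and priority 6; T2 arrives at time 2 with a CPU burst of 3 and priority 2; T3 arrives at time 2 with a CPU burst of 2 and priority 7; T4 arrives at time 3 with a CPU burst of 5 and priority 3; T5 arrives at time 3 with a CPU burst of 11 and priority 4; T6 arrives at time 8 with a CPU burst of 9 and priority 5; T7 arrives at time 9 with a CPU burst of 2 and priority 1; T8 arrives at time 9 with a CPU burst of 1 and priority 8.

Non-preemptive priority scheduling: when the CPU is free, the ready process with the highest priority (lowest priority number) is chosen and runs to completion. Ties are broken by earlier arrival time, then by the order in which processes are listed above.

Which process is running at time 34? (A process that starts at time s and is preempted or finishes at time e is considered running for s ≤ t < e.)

T6

Gantt: | T1 0-8 | T2 8-11 | T7 11-13 | T4 13-18 | T5 18-29 | T6 29-38 | T3 38-40 | T8 40-41 |
Completion: T1=8  T2=11  T3=40  T4=18  T5=29  T6=38  T7=13  T8=41
Turnaround (C−A): T1=8  T2=9  T3=38  T4=15  T5=26  T6=30  T7=4  T8=32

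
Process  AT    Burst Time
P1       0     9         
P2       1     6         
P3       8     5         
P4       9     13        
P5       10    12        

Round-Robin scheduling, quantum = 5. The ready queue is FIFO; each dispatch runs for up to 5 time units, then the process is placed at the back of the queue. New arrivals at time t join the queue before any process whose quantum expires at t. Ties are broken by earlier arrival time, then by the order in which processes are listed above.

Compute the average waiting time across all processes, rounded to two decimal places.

Schedule: | P1 0-5 | P2 5-10 | P1 10-14 | P3 14-19 | P4 19-24 | P5 24-29 | P2 29-30 | P4 30-35 | P5 35-40 | P4 40-43 | P5 43-45 |
Completion: P1=14  P2=30  P3=19  P4=43  P5=45
Turnaround (C−A): P1=14  P2=29  P3=11  P4=34  P5=35
Waiting times: P1=5, P2=23, P3=6, P4=21, P5=23
Average waiting = (5+23+6+21+23) / 5 = 78/5 = 15.60

15.60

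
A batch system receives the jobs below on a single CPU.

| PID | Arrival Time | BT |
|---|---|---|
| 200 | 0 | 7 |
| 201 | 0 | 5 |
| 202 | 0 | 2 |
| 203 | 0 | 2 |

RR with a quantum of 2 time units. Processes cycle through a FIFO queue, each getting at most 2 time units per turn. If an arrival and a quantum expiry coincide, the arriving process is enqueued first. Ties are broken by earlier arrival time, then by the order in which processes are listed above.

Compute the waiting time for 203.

6

Timeline: | 200 0-2 | 201 2-4 | 202 4-6 | 203 6-8 | 200 8-10 | 201 10-12 | 200 12-14 | 201 14-15 | 200 15-16 |
Completion: 200=16  201=15  202=6  203=8
Turnaround (C−A): 200=16  201=15  202=6  203=8
Waiting(203) = turnaround − burst = 8 − 2 = 6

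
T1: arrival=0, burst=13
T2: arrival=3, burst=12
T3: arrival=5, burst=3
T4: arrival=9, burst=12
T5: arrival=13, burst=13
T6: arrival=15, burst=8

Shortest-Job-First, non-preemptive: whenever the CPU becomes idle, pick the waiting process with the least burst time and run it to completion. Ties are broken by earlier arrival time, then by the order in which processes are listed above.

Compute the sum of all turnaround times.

153

Gantt: | T1 0-13 | T3 13-16 | T6 16-24 | T2 24-36 | T4 36-48 | T5 48-61 |
Completion: T1=13  T2=36  T3=16  T4=48  T5=61  T6=24
Turnaround = completion − arrival: T1=13, T2=33, T3=11, T4=39, T5=48, T6=9
Total turnaround = 13 + 33 + 11 + 39 + 48 + 9 = 153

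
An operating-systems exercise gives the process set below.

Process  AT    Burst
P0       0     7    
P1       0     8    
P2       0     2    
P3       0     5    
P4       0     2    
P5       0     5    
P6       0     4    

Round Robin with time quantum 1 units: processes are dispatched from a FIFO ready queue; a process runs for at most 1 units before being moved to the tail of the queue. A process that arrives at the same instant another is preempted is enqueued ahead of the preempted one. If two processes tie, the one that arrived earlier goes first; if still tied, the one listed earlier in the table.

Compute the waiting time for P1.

25

Schedule: | P0 0-1 | P1 1-2 | P2 2-3 | P3 3-4 | P4 4-5 | P5 5-6 | P6 6-7 | P0 7-8 | P1 8-9 | P2 9-10 | P3 10-11 | P4 11-12 | P5 12-13 | P6 13-14 | P0 14-15 | P1 15-16 | P3 16-17 | P5 17-18 | P6 18-19 | P0 19-20 | P1 20-21 | P3 21-22 | P5 22-23 | P6 23-24 | P0 24-25 | P1 25-26 | P3 26-27 | P5 27-28 | P0 28-29 | P1 29-30 | P0 30-31 | P1 31-33 |
Completion: P0=31  P1=33  P2=10  P3=27  P4=12  P5=28  P6=24
Turnaround (C−A): P0=31  P1=33  P2=10  P3=27  P4=12  P5=28  P6=24
Waiting(P1) = turnaround − burst = 33 − 8 = 25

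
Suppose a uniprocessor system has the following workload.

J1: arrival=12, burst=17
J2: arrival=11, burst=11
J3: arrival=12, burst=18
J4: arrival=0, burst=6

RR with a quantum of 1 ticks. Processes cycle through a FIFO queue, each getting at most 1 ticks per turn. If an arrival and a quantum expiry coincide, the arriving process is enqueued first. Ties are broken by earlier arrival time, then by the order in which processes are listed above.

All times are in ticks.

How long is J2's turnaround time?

Schedule: | J4 0-6 | idle 6-11 | J2 11-12 | J1 12-13 | J3 13-14 | J2 14-15 | J1 15-16 | J3 16-17 | J2 17-18 | J1 18-19 | J3 19-20 | J2 20-21 | J1 21-22 | J3 22-23 | J2 23-24 | J1 24-25 | J3 25-26 | J2 26-27 | J1 27-28 | J3 28-29 | J2 29-30 | J1 30-31 | J3 31-32 | J2 32-33 | J1 33-34 | J3 34-35 | J2 35-36 | J1 36-37 | J3 37-38 | J2 38-39 | J1 39-40 | J3 40-41 | J2 41-42 | J1 42-43 | J3 43-44 | J1 44-45 | J3 45-46 | J1 46-47 | J3 47-48 | J1 48-49 | J3 49-50 | J1 50-51 | J3 51-52 | J1 52-53 | J3 53-54 | J1 54-55 | J3 55-57 |
Completion: J1=55  J2=42  J3=57  J4=6
Turnaround (C−A): J1=43  J2=31  J3=45  J4=6
Turnaround(J2) = completion − arrival = 42 − 11 = 31

31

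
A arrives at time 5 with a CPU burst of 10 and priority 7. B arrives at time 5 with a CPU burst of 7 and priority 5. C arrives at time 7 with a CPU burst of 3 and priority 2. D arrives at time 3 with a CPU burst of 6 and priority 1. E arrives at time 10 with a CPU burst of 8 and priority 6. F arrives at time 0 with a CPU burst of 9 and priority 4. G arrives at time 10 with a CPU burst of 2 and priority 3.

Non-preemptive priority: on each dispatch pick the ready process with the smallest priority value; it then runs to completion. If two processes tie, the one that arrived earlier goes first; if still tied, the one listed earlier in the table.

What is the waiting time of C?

8

Timeline: | F 0-9 | D 9-15 | C 15-18 | G 18-20 | B 20-27 | E 27-35 | A 35-45 |
Completion: A=45  B=27  C=18  D=15  E=35  F=9  G=20
Turnaround (C−A): A=40  B=22  C=11  D=12  E=25  F=9  G=10
Waiting(C) = turnaround − burst = 11 − 3 = 8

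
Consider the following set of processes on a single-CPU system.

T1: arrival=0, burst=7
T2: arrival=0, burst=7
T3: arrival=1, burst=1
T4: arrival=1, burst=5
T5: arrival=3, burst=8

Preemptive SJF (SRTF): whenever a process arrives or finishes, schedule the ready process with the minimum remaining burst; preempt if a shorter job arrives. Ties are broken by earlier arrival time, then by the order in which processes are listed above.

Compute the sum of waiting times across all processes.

Timeline: | T1 0-1 | T3 1-2 | T4 2-7 | T1 7-13 | T2 13-20 | T5 20-28 |
Completion: T1=13  T2=20  T3=2  T4=7  T5=28
Turnaround (C−A): T1=13  T2=20  T3=1  T4=6  T5=25
Waiting = turnaround − burst: T1=6, T2=13, T3=0, T4=1, T5=17
Total waiting = 6 + 13 + 0 + 1 + 17 = 37

37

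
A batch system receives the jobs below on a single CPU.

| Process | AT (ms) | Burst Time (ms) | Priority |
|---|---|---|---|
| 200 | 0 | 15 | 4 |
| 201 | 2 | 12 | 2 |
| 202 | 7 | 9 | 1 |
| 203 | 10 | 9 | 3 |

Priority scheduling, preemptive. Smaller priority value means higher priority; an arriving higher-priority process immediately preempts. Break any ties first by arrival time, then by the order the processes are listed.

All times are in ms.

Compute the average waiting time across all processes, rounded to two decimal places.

Timeline: | 200 0-2 | 201 2-7 | 202 7-16 | 201 16-23 | 203 23-32 | 200 32-45 |
Completion: 200=45  201=23  202=16  203=32
Waiting times: 200=30, 201=9, 202=0, 203=13
Average waiting = (30+9+0+13) / 4 = 52/4 = 13.00

13.00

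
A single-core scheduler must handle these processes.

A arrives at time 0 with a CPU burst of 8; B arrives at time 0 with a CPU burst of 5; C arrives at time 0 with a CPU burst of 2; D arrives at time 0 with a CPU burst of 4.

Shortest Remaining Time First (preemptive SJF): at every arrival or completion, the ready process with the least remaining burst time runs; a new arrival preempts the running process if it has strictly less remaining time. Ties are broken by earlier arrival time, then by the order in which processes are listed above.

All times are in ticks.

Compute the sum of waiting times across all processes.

19

Gantt: | C 0-2 | D 2-6 | B 6-11 | A 11-19 |
Completion: A=19  B=11  C=2  D=6
Waiting = turnaround − burst: A=11, B=6, C=0, D=2
Total waiting = 11 + 6 + 0 + 2 = 19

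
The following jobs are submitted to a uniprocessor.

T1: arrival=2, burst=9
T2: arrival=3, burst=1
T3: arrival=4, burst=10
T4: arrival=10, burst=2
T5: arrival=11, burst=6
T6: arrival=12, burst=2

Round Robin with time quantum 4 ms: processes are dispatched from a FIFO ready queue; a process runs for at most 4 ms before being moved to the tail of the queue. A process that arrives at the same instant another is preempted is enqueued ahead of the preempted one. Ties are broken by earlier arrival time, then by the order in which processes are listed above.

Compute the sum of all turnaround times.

99

Timeline: | idle 0-2 | T1 2-6 | T2 6-7 | T3 7-11 | T1 11-15 | T4 15-17 | T5 17-21 | T3 21-25 | T6 25-27 | T1 27-28 | T5 28-30 | T3 30-32 |
Completion: T1=28  T2=7  T3=32  T4=17  T5=30  T6=27
Turnaround (C−A): T1=26  T2=4  T3=28  T4=7  T5=19  T6=15
Turnaround = completion − arrival: T1=26, T2=4, T3=28, T4=7, T5=19, T6=15
Total turnaround = 26 + 4 + 28 + 7 + 19 + 15 = 99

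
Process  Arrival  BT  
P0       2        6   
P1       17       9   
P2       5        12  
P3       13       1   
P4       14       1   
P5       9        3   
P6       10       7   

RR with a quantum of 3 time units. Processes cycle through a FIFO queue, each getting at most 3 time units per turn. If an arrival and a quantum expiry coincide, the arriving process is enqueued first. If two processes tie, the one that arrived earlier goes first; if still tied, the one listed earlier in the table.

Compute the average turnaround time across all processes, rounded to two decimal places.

Schedule: | idle 0-2 | P0 2-5 | P2 5-8 | P0 8-11 | P2 11-14 | P5 14-17 | P6 17-20 | P3 20-21 | P4 21-22 | P2 22-25 | P1 25-28 | P6 28-31 | P2 31-34 | P1 34-37 | P6 37-38 | P1 38-41 |
Completion: P0=11  P1=41  P2=34  P3=21  P4=22  P5=17  P6=38
Turnaround times: P0=9, P1=24, P2=29, P3=8, P4=8, P5=8, P6=28
Average turnaround = (9+24+29+8+8+8+28) / 7 = 114/7 = 16.29

16.29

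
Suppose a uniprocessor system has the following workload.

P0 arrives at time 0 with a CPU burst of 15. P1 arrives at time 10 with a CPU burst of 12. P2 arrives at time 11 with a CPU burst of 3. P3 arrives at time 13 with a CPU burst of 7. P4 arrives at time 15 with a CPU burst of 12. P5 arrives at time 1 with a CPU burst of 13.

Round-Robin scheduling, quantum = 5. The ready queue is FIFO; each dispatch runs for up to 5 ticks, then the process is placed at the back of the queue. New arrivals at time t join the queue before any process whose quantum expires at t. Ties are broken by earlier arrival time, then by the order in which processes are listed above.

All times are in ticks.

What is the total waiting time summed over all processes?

185

Schedule: | P0 0-5 | P5 5-10 | P0 10-15 | P1 15-20 | P5 20-25 | P2 25-28 | P3 28-33 | P4 33-38 | P0 38-43 | P1 43-48 | P5 48-51 | P3 51-53 | P4 53-58 | P1 58-60 | P4 60-62 |
Completion: P0=43  P1=60  P2=28  P3=53  P4=62  P5=51
Waiting = turnaround − burst: P0=28, P1=38, P2=14, P3=33, P4=35, P5=37
Total waiting = 28 + 38 + 14 + 33 + 35 + 37 = 185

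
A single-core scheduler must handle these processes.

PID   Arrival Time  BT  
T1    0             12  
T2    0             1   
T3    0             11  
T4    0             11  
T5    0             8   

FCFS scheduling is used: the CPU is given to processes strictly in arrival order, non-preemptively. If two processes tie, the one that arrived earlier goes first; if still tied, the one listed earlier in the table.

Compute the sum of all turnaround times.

127

Gantt: | T1 0-12 | T2 12-13 | T3 13-24 | T4 24-35 | T5 35-43 |
Completion: T1=12  T2=13  T3=24  T4=35  T5=43
Turnaround = completion − arrival: T1=12, T2=13, T3=24, T4=35, T5=43
Total turnaround = 12 + 13 + 24 + 35 + 43 = 127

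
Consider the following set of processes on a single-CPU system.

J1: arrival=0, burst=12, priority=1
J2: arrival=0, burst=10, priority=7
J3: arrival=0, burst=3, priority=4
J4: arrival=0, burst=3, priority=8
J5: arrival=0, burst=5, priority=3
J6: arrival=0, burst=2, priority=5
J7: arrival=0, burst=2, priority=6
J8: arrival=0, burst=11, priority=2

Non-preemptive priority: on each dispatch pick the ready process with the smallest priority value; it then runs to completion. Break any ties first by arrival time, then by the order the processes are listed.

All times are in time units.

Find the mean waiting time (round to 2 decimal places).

Gantt: | J1 0-12 | J8 12-23 | J5 23-28 | J3 28-31 | J6 31-33 | J7 33-35 | J2 35-45 | J4 45-48 |
Completion: J1=12  J2=45  J3=31  J4=48  J5=28  J6=33  J7=35  J8=23
Turnaround (C−A): J1=12  J2=45  J3=31  J4=48  J5=28  J6=33  J7=35  J8=23
Waiting times: J1=0, J2=35, J3=28, J4=45, J5=23, J6=31, J7=33, J8=12
Average waiting = (0+35+28+45+23+31+33+12) / 8 = 207/8 = 25.88

25.88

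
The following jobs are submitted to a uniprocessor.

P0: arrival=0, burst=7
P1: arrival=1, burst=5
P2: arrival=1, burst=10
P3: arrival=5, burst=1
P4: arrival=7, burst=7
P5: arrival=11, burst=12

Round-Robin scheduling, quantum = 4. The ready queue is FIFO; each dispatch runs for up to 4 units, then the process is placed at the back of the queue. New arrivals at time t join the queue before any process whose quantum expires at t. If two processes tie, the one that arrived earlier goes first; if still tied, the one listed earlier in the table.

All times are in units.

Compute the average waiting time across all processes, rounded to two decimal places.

16.17

Gantt: | P0 0-4 | P1 4-8 | P2 8-12 | P0 12-15 | P3 15-16 | P4 16-20 | P1 20-21 | P5 21-25 | P2 25-29 | P4 29-32 | P5 32-36 | P2 36-38 | P5 38-42 |
Completion: P0=15  P1=21  P2=38  P3=16  P4=32  P5=42
Waiting times: P0=8, P1=15, P2=27, P3=10, P4=18, P5=19
Average waiting = (8+15+27+10+18+19) / 6 = 97/6 = 16.17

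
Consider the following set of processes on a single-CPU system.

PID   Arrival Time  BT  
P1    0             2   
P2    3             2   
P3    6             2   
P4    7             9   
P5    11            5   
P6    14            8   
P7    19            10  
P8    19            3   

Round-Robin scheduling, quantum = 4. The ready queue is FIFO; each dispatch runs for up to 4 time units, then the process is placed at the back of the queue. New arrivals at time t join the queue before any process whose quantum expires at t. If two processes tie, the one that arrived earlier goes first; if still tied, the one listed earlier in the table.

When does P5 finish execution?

25

Timeline: | P1 0-2 | idle 2-3 | P2 3-5 | idle 5-6 | P3 6-8 | P4 8-12 | P5 12-16 | P4 16-20 | P6 20-24 | P5 24-25 | P7 25-29 | P8 29-32 | P4 32-33 | P6 33-37 | P7 37-43 |
Completion: P1=2  P2=5  P3=8  P4=33  P5=25  P6=37  P7=43  P8=32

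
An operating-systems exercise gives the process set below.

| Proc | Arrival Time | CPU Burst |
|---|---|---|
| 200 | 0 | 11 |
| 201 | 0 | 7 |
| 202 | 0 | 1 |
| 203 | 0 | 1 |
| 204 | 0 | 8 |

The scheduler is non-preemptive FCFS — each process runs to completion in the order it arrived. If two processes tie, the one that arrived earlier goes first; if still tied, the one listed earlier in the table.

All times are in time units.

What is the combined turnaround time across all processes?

Gantt: | 200 0-11 | 201 11-18 | 202 18-19 | 203 19-20 | 204 20-28 |
Completion: 200=11  201=18  202=19  203=20  204=28
Turnaround (C−A): 200=11  201=18  202=19  203=20  204=28
Turnaround = completion − arrival: 200=11, 201=18, 202=19, 203=20, 204=28
Total turnaround = 11 + 18 + 19 + 20 + 28 = 96

96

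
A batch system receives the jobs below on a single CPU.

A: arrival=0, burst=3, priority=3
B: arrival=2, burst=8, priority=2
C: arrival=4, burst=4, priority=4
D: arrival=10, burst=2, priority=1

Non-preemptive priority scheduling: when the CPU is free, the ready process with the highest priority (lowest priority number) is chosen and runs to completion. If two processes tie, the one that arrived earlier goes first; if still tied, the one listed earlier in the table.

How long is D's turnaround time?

3

Timeline: | A 0-3 | B 3-11 | D 11-13 | C 13-17 |
Completion: A=3  B=11  C=17  D=13
Turnaround(D) = completion − arrival = 13 − 10 = 3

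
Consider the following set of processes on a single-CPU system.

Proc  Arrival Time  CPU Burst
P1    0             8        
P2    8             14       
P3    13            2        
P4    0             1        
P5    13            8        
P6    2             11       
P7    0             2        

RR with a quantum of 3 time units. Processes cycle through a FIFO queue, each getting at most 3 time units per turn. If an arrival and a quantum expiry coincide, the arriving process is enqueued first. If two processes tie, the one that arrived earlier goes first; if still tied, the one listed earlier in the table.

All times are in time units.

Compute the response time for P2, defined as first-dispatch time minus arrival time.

Schedule: | P1 0-3 | P4 3-4 | P7 4-6 | P6 6-9 | P1 9-12 | P2 12-15 | P6 15-18 | P1 18-20 | P3 20-22 | P5 22-25 | P2 25-28 | P6 28-31 | P5 31-34 | P2 34-37 | P6 37-39 | P5 39-41 | P2 41-46 |
Completion: P1=20  P2=46  P3=22  P4=4  P5=41  P6=39  P7=6
Turnaround (C−A): P1=20  P2=38  P3=9  P4=4  P5=28  P6=37  P7=6
Response(P2) = first start − arrival = 12 − 8 = 4

4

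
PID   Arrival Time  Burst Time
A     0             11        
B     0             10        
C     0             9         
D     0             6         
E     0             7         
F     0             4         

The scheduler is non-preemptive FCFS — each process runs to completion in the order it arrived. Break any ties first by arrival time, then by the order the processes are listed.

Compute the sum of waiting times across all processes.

Gantt: | A 0-11 | B 11-21 | C 21-30 | D 30-36 | E 36-43 | F 43-47 |
Completion: A=11  B=21  C=30  D=36  E=43  F=47
Waiting = turnaround − burst: A=0, B=11, C=21, D=30, E=36, F=43
Total waiting = 0 + 11 + 21 + 30 + 36 + 43 = 141

141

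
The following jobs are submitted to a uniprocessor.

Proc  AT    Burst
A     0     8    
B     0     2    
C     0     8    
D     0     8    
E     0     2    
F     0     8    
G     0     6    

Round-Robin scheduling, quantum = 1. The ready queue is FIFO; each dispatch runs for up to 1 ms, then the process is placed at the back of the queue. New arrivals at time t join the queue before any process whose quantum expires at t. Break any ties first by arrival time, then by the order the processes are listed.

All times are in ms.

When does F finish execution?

Schedule: | A 0-1 | B 1-2 | C 2-3 | D 3-4 | E 4-5 | F 5-6 | G 6-7 | A 7-8 | B 8-9 | C 9-10 | D 10-11 | E 11-12 | F 12-13 | G 13-14 | A 14-15 | C 15-16 | D 16-17 | F 17-18 | G 18-19 | A 19-20 | C 20-21 | D 21-22 | F 22-23 | G 23-24 | A 24-25 | C 25-26 | D 26-27 | F 27-28 | G 28-29 | A 29-30 | C 30-31 | D 31-32 | F 32-33 | G 33-34 | A 34-35 | C 35-36 | D 36-37 | F 37-38 | A 38-39 | C 39-40 | D 40-41 | F 41-42 |
Completion: A=39  B=9  C=40  D=41  E=12  F=42  G=34

42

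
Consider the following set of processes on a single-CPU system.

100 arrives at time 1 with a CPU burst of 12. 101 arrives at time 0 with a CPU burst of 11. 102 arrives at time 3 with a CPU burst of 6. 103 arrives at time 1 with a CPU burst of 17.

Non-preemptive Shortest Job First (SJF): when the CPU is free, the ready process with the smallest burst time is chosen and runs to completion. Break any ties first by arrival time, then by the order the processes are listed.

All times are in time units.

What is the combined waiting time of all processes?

52

Timeline: | 101 0-11 | 102 11-17 | 100 17-29 | 103 29-46 |
Completion: 100=29  101=11  102=17  103=46
Turnaround (C−A): 100=28  101=11  102=14  103=45
Waiting = turnaround − burst: 100=16, 101=0, 102=8, 103=28
Total waiting = 16 + 0 + 8 + 28 = 52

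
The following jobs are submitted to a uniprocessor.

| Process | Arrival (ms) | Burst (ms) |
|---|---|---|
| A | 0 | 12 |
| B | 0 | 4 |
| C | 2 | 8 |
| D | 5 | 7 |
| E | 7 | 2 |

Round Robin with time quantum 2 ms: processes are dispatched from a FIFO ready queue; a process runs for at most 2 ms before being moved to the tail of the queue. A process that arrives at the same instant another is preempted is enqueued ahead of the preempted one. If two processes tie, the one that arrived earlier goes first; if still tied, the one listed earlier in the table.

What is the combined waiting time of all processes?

71

Timeline: | A 0-2 | B 2-4 | C 4-6 | A 6-8 | B 8-10 | D 10-12 | C 12-14 | E 14-16 | A 16-18 | D 18-20 | C 20-22 | A 22-24 | D 24-26 | C 26-28 | A 28-30 | D 30-31 | A 31-33 |
Completion: A=33  B=10  C=28  D=31  E=16
Waiting = turnaround − burst: A=21, B=6, C=18, D=19, E=7
Total waiting = 21 + 6 + 18 + 19 + 7 = 71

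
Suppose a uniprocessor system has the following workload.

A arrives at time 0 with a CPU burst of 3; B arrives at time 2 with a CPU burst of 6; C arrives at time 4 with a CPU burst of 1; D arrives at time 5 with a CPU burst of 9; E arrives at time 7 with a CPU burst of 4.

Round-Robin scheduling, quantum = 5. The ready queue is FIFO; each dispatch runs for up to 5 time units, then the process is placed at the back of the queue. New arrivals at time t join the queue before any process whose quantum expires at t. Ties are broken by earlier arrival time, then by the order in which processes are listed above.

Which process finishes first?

A

Timeline: | A 0-3 | B 3-8 | C 8-9 | D 9-14 | E 14-18 | B 18-19 | D 19-23 |
Completion: A=3  B=19  C=9  D=23  E=18
Turnaround (C−A): A=3  B=17  C=5  D=18  E=11
Finish order: A → C → E → B → D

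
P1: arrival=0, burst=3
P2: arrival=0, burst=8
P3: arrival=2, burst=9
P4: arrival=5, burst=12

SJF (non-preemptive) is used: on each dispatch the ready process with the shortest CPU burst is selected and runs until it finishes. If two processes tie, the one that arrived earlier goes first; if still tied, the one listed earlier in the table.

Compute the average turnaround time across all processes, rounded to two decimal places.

14.75

Schedule: | P1 0-3 | P2 3-11 | P3 11-20 | P4 20-32 |
Completion: P1=3  P2=11  P3=20  P4=32
Turnaround times: P1=3, P2=11, P3=18, P4=27
Average turnaround = (3+11+18+27) / 4 = 59/4 = 14.75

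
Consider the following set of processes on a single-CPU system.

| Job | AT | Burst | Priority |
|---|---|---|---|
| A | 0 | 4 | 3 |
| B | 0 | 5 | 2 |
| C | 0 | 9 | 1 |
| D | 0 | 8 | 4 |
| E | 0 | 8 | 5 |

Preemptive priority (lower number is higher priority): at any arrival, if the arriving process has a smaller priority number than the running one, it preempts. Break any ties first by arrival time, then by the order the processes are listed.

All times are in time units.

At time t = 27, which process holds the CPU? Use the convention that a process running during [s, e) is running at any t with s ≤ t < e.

E

Schedule: | C 0-9 | B 9-14 | A 14-18 | D 18-26 | E 26-34 |
Completion: A=18  B=14  C=9  D=26  E=34
Turnaround (C−A): A=18  B=14  C=9  D=26  E=34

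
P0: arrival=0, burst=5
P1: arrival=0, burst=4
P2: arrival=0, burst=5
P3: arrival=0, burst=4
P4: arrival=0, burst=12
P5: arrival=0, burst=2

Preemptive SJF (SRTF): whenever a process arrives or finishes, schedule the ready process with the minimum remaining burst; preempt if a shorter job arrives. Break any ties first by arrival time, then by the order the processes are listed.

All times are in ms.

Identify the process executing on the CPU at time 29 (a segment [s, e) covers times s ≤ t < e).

P4

Gantt: | P5 0-2 | P1 2-6 | P3 6-10 | P0 10-15 | P2 15-20 | P4 20-32 |
Completion: P0=15  P1=6  P2=20  P3=10  P4=32  P5=2
Turnaround (C−A): P0=15  P1=6  P2=20  P3=10  P4=32  P5=2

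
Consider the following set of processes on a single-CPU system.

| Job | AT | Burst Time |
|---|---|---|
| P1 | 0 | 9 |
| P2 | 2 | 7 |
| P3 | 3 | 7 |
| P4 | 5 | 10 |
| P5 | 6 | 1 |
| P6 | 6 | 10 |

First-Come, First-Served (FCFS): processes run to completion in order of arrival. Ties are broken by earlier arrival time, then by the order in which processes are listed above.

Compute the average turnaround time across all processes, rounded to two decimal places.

Schedule: | P1 0-9 | P2 9-16 | P3 16-23 | P4 23-33 | P5 33-34 | P6 34-44 |
Completion: P1=9  P2=16  P3=23  P4=33  P5=34  P6=44
Turnaround times: P1=9, P2=14, P3=20, P4=28, P5=28, P6=38
Average turnaround = (9+14+20+28+28+38) / 6 = 137/6 = 22.83

22.83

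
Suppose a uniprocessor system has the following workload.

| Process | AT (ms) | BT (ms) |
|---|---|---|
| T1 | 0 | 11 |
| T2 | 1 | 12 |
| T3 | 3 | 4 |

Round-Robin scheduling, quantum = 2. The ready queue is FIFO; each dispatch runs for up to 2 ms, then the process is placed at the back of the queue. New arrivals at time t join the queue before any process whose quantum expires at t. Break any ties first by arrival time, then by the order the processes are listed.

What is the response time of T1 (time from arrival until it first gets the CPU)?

0

Timeline: | T1 0-2 | T2 2-4 | T1 4-6 | T3 6-8 | T2 8-10 | T1 10-12 | T3 12-14 | T2 14-16 | T1 16-18 | T2 18-20 | T1 20-22 | T2 22-24 | T1 24-25 | T2 25-27 |
Completion: T1=25  T2=27  T3=14
Response(T1) = first start − arrival = 0 − 0 = 0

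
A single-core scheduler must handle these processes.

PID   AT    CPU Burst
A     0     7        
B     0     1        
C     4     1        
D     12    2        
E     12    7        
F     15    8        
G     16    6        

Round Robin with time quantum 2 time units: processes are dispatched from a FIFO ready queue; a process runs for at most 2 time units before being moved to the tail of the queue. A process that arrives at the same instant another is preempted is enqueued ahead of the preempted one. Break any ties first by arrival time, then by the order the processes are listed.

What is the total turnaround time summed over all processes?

73

Gantt: | A 0-2 | B 2-3 | A 3-5 | C 5-6 | A 6-9 | idle 9-12 | D 12-14 | E 14-16 | F 16-18 | G 18-20 | E 20-22 | F 22-24 | G 24-26 | E 26-28 | F 28-30 | G 30-32 | E 32-33 | F 33-35 |
Completion: A=9  B=3  C=6  D=14  E=33  F=35  G=32
Turnaround = completion − arrival: A=9, B=3, C=2, D=2, E=21, F=20, G=16
Total turnaround = 9 + 3 + 2 + 2 + 21 + 20 + 16 = 73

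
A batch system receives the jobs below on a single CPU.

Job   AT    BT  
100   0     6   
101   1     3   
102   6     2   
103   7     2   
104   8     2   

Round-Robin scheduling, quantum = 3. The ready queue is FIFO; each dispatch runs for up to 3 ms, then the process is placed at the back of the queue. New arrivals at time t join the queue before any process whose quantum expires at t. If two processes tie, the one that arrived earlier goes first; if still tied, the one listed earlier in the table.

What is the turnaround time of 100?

9

Timeline: | 100 0-3 | 101 3-6 | 100 6-9 | 102 9-11 | 103 11-13 | 104 13-15 |
Completion: 100=9  101=6  102=11  103=13  104=15
Turnaround(100) = completion − arrival = 9 − 0 = 9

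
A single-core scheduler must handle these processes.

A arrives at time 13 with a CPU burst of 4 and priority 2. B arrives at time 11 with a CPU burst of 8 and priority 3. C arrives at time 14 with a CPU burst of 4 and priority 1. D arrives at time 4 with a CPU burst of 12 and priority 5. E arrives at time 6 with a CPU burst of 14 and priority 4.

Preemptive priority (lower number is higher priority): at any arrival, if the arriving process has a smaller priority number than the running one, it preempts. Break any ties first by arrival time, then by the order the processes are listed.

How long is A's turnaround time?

8

Gantt: | idle 0-4 | D 4-6 | E 6-11 | B 11-13 | A 13-14 | C 14-18 | A 18-21 | B 21-27 | E 27-36 | D 36-46 |
Completion: A=21  B=27  C=18  D=46  E=36
Turnaround(A) = completion − arrival = 21 − 13 = 8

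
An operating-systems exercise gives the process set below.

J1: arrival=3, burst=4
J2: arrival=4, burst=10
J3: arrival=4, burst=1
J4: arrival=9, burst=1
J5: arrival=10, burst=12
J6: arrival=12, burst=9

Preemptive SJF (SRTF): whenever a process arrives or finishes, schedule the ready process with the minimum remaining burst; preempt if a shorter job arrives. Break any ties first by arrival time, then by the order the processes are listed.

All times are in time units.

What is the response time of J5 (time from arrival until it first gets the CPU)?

Timeline: | idle 0-3 | J1 3-4 | J3 4-5 | J1 5-8 | J2 8-9 | J4 9-10 | J2 10-19 | J6 19-28 | J5 28-40 |
Completion: J1=8  J2=19  J3=5  J4=10  J5=40  J6=28
Turnaround (C−A): J1=5  J2=15  J3=1  J4=1  J5=30  J6=16
Response(J5) = first start − arrival = 28 − 10 = 18

18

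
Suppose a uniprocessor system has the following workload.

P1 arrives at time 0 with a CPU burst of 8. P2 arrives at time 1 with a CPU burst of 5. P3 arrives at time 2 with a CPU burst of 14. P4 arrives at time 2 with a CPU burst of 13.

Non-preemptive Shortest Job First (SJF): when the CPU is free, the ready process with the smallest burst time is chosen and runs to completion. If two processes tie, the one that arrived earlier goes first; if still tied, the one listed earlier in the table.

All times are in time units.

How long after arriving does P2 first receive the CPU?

7

Schedule: | P1 0-8 | P2 8-13 | P4 13-26 | P3 26-40 |
Completion: P1=8  P2=13  P3=40  P4=26
Turnaround (C−A): P1=8  P2=12  P3=38  P4=24
Response(P2) = first start − arrival = 8 − 1 = 7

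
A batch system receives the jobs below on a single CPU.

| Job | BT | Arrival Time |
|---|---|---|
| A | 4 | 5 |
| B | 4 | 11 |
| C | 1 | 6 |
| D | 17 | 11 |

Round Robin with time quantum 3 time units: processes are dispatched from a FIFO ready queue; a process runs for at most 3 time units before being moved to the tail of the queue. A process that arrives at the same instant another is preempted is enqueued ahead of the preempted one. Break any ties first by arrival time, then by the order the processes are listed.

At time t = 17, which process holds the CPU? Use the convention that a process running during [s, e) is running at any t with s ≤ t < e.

Timeline: | idle 0-5 | A 5-8 | C 8-9 | A 9-10 | idle 10-11 | B 11-14 | D 14-17 | B 17-18 | D 18-32 |
Completion: A=10  B=18  C=9  D=32

B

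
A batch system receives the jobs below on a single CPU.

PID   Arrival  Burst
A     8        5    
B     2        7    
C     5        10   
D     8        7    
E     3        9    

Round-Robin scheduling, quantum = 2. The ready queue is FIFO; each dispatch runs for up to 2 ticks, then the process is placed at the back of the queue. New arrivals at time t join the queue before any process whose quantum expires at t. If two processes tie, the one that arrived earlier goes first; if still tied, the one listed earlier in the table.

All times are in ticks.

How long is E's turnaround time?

Timeline: | idle 0-2 | B 2-4 | E 4-6 | B 6-8 | C 8-10 | E 10-12 | A 12-14 | D 14-16 | B 16-18 | C 18-20 | E 20-22 | A 22-24 | D 24-26 | B 26-27 | C 27-29 | E 29-31 | A 31-32 | D 32-34 | C 34-36 | E 36-37 | D 37-38 | C 38-40 |
Completion: A=32  B=27  C=40  D=38  E=37
Turnaround (C−A): A=24  B=25  C=35  D=30  E=34
Turnaround(E) = completion − arrival = 37 − 3 = 34

34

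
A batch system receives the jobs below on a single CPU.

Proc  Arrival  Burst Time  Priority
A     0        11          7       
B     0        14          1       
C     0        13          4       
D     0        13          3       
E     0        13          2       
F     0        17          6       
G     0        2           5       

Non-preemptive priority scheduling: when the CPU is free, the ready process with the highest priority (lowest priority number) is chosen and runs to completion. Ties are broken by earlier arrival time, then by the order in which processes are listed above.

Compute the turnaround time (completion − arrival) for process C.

53

Timeline: | B 0-14 | E 14-27 | D 27-40 | C 40-53 | G 53-55 | F 55-72 | A 72-83 |
Completion: A=83  B=14  C=53  D=40  E=27  F=72  G=55
Turnaround (C−A): A=83  B=14  C=53  D=40  E=27  F=72  G=55
Turnaround(C) = completion − arrival = 53 − 0 = 53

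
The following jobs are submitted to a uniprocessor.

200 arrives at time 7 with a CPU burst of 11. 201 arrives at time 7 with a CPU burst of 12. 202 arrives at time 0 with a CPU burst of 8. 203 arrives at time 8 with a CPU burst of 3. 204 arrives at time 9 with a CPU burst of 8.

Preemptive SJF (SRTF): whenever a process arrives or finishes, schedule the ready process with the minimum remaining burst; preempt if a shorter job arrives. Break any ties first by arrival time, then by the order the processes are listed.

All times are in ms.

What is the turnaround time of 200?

Schedule: | 202 0-8 | 203 8-11 | 204 11-19 | 200 19-30 | 201 30-42 |
Completion: 200=30  201=42  202=8  203=11  204=19
Turnaround (C−A): 200=23  201=35  202=8  203=3  204=10
Turnaround(200) = completion − arrival = 30 − 7 = 23

23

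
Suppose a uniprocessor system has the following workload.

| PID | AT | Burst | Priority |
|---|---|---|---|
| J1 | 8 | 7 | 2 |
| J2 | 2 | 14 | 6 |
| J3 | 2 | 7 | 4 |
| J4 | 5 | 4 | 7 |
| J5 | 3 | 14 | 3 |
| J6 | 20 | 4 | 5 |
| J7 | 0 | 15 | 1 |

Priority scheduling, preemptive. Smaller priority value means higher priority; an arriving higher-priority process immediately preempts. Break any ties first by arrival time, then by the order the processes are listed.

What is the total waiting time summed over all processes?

Timeline: | J7 0-15 | J1 15-22 | J5 22-36 | J3 36-43 | J6 43-47 | J2 47-61 | J4 61-65 |
Completion: J1=22  J2=61  J3=43  J4=65  J5=36  J6=47  J7=15
Turnaround (C−A): J1=14  J2=59  J3=41  J4=60  J5=33  J6=27  J7=15
Waiting = turnaround − burst: J1=7, J2=45, J3=34, J4=56, J5=19, J6=23, J7=0
Total waiting = 7 + 45 + 34 + 56 + 19 + 23 + 0 = 184

184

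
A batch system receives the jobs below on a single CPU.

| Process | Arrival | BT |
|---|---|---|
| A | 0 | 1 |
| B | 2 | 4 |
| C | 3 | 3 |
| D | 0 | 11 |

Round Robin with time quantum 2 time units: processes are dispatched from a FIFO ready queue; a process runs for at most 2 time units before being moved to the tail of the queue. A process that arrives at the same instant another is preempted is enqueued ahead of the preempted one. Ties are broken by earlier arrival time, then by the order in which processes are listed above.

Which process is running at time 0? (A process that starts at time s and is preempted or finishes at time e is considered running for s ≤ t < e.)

A

Schedule: | A 0-1 | D 1-3 | B 3-5 | C 5-7 | D 7-9 | B 9-11 | C 11-12 | D 12-19 |
Completion: A=1  B=11  C=12  D=19
Turnaround (C−A): A=1  B=9  C=9  D=19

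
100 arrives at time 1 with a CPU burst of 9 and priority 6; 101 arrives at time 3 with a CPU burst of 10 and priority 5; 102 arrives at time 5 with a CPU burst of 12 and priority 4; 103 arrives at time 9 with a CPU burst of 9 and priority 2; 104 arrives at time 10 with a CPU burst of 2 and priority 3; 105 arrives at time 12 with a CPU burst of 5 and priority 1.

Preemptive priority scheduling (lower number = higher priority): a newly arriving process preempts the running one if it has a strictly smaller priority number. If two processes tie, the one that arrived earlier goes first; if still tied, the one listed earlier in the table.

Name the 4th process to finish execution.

102

Timeline: | idle 0-1 | 100 1-3 | 101 3-5 | 102 5-9 | 103 9-12 | 105 12-17 | 103 17-23 | 104 23-25 | 102 25-33 | 101 33-41 | 100 41-48 |
Completion: 100=48  101=41  102=33  103=23  104=25  105=17
Turnaround (C−A): 100=47  101=38  102=28  103=14  104=15  105=5
Finish order: 105 → 103 → 104 → 102 → 101 → 100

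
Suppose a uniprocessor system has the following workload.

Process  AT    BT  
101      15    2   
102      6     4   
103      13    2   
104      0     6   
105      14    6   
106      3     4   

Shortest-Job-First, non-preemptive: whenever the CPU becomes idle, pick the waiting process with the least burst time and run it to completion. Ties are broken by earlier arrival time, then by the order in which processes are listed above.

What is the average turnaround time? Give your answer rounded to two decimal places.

6.17

Schedule: | 104 0-6 | 106 6-10 | 102 10-14 | 103 14-16 | 101 16-18 | 105 18-24 |
Completion: 101=18  102=14  103=16  104=6  105=24  106=10
Turnaround (C−A): 101=3  102=8  103=3  104=6  105=10  106=7
Turnaround times: 101=3, 102=8, 103=3, 104=6, 105=10, 106=7
Average turnaround = (3+8+3+6+10+7) / 6 = 37/6 = 6.17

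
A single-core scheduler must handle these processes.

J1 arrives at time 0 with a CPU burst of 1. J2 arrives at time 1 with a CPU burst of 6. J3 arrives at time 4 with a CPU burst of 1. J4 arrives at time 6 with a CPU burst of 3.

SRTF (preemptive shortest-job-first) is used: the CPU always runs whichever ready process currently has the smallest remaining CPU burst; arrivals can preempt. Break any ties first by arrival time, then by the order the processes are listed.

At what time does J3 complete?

Gantt: | J1 0-1 | J2 1-4 | J3 4-5 | J2 5-8 | J4 8-11 |
Completion: J1=1  J2=8  J3=5  J4=11
Turnaround (C−A): J1=1  J2=7  J3=1  J4=5

5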